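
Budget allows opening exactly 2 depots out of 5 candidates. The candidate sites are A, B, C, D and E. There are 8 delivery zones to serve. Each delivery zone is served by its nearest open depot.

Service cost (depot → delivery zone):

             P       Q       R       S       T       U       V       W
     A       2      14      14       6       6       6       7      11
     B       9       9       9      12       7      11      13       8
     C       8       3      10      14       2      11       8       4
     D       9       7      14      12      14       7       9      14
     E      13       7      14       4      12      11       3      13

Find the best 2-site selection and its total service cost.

With exactly 2 open, each delivery zone uses its cheapest among the chosen.
{A, C}: P→A 2, Q→C 3, R→C 10, S→A 6, T→C 2, U→A 6, V→A 7, W→C 4. Service cost 40.
{C, E}: service cost 45
{A, B}: service cost 53
Among all 10 size-2 choices, {A, C} is lowest.

Choose A and C; total service cost 40.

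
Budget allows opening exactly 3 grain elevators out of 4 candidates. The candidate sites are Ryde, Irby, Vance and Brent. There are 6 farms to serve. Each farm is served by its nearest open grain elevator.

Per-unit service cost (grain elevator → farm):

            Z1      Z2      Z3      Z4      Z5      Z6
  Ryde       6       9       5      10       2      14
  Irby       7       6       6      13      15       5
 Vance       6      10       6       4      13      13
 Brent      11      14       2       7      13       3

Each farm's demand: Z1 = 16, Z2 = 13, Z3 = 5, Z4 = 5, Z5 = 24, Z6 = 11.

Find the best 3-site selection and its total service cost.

Choose Ryde, Irby and Brent; total service cost 300.

With exactly 3 open, each farm uses its cheapest among the chosen.
{Ryde, Irby, Brent}: Z1→Ryde 6·16=96, Z2→Irby 6·13=78, Z3→Brent 2·5=10, Z4→Brent 7·5=35, Z5→Ryde 2·24=48, Z6→Brent 3·11=33. Service cost 300.
{Ryde, Irby, Vance}: service cost 322
{Ryde, Vance, Brent}: service cost 324
Among all 4 size-3 choices, {Ryde, Irby, Brent} is lowest.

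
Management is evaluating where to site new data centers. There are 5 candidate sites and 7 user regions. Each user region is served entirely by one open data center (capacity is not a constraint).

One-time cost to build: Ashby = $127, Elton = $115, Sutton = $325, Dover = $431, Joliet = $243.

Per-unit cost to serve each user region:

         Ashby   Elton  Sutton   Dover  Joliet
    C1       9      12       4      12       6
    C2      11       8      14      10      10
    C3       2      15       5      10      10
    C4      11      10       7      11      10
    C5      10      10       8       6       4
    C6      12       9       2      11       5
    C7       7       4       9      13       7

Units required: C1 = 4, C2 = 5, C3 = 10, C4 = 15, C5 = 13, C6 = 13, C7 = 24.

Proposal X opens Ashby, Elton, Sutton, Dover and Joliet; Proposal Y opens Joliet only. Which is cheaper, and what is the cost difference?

Proposal Y is cheaper by 744.

Proposal X: {Ashby, Elton, Sutton, Dover, Joliet}: C1→Sutton 4·4=16, C2→Elton 8·5=40, C3→Ashby 2·10=20, C4→Sutton 7·15=105, C5→Joliet 4·13=52, C6→Sutton 2·13=26, C7→Elton 4·24=96. Service 355; fixed 1241; total 1596.
Proposal Y: {Joliet}: C1→Joliet 6·4=24, C2→Joliet 10·5=50, C3→Joliet 10·10=100, C4→Joliet 10·15=150, C5→Joliet 4·13=52, C6→Joliet 5·13=65, C7→Joliet 7·24=168. Service 609; fixed 243; total 852.
Difference: |1596 − 852| = 744.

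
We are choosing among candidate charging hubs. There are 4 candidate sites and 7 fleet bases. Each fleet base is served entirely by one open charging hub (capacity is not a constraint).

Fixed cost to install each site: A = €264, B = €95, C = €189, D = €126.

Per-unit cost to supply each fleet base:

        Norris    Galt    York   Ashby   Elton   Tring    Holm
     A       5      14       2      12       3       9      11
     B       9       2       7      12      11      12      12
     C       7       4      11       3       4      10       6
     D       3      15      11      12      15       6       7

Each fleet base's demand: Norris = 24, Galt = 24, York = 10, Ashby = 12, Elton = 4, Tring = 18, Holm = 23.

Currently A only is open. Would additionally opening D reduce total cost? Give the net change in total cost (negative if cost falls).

Yes — net change −68 (cost falls by 68).

Current service cost with {A}: 1047.
Adding D: each fleet base re-picks its cheapest; new service cost 853, saving 194.
Extra fixed cost: 126. Net change = 126 − 194 = -68.
(Totals: 1311 → 1243.)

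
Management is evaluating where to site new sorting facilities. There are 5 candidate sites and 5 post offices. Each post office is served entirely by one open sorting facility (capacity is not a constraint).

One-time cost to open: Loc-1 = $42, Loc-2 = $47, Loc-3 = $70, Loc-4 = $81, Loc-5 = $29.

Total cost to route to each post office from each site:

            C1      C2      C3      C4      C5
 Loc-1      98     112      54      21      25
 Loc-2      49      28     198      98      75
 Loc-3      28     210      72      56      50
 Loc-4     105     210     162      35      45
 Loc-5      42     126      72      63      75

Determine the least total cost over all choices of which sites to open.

For any fixed open set, each post office goes to its cheapest open site; total = fixed + service.
{Loc-1, Loc-2}: C1→Loc-2 49, C2→Loc-2 28, C3→Loc-1 54, C4→Loc-1 21, C5→Loc-1 25. Service 177; fixed 89; total 266.
{Loc-1, Loc-2, Loc-5}: C1→Loc-5 42, C2→Loc-2 28, C3→Loc-1 54, C4→Loc-1 21, C5→Loc-1 25. Service 170; fixed 118; total 288.
{Loc-1, Loc-2, Loc-3}: service 156 + fixed 159 = 315
{Loc-1, Loc-2, Loc-3, Loc-4, Loc-5}: C1→Loc-3 28, C2→Loc-2 28, C3→Loc-1 54, C4→Loc-1 21, C5→Loc-1 25. Service 156; fixed 269; total 425.
No other subset beats 266.

Minimum total cost: 266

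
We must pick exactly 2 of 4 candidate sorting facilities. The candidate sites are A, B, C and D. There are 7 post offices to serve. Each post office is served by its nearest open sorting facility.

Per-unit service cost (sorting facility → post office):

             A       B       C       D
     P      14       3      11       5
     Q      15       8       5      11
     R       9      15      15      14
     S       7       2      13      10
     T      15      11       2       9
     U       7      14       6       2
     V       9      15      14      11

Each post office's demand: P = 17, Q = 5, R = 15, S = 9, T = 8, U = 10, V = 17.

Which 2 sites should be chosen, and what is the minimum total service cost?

Choose A and B; total service cost 555.

With exactly 2 open, each post office uses its cheapest among the chosen.
{A, B}: P→B 3·17=51, Q→B 8·5=40, R→A 9·15=135, S→B 2·9=18, T→B 11·8=88, U→A 7·10=70, V→A 9·17=153. Service cost 555.
{A, D}: service cost 583
{B, D}: service cost 598
Among all 6 size-2 choices, {A, B} is lowest.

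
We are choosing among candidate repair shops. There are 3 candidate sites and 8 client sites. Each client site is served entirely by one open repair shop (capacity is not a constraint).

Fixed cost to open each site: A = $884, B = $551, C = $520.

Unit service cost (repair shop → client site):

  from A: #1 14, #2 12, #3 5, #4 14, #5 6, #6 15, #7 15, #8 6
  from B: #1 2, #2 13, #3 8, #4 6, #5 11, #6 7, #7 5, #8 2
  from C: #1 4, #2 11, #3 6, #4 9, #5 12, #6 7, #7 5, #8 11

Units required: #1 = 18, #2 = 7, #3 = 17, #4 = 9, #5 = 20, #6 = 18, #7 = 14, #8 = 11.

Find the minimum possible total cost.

Minimum total cost: 1306

For any fixed open set, each client site goes to its cheapest open site; total = fixed + service.
{B}: #1→B 2·18=36, #2→B 13·7=91, #3→B 8·17=136, #4→B 6·9=54, #5→B 11·20=220, #6→B 7·18=126, #7→B 5·14=70, #8→B 2·11=22. Service 755; fixed 551; total 1306.
{C}: #1→C 4·18=72, #2→C 11·7=77, #3→C 6·17=102, #4→C 9·9=81, #5→C 12·20=240, #6→C 7·18=126, #7→C 5·14=70, #8→C 11·11=121. Service 889; fixed 520; total 1409.
{B, C}: service 707 + fixed 1071 = 1778
{A, B, C}: service 590 + fixed 1955 = 2545
No other subset beats 1306.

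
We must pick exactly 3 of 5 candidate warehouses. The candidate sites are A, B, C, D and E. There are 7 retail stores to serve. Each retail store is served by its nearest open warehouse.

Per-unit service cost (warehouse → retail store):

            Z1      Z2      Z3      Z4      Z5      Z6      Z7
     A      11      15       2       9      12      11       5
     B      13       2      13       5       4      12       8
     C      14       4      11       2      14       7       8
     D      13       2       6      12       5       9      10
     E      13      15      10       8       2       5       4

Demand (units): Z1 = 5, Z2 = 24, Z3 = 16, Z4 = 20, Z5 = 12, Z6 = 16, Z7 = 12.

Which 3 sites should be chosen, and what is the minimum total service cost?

With exactly 3 open, each retail store uses its cheapest among the chosen.
{A, C, E}: Z1→A 11·5=55, Z2→C 4·24=96, Z3→A 2·16=32, Z4→C 2·20=40, Z5→E 2·12=24, Z6→E 5·16=80, Z7→E 4·12=48. Service cost 375.
{A, B, E}: service cost 387
{A, B, C}: service cost 395
Among all 10 size-3 choices, {A, C, E} is lowest.

Choose A, C and E; total service cost 375.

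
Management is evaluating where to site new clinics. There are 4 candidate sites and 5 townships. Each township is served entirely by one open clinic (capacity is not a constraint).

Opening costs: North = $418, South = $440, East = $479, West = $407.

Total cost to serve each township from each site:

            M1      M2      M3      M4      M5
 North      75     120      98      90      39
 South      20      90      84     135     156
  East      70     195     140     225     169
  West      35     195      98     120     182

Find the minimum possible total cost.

For any fixed open set, each township goes to its cheapest open site; total = fixed + service.
{North}: M1→North 75, M2→North 120, M3→North 98, M4→North 90, M5→North 39. Service 422; fixed 418; total 840.
{South}: M1→South 20, M2→South 90, M3→South 84, M4→South 135, M5→South 156. Service 485; fixed 440; total 925.
{West}: service 630 + fixed 407 = 1037
{North, South, East, West}: service 323 + fixed 1744 = 2067
No other subset beats 840.

Minimum total cost: 840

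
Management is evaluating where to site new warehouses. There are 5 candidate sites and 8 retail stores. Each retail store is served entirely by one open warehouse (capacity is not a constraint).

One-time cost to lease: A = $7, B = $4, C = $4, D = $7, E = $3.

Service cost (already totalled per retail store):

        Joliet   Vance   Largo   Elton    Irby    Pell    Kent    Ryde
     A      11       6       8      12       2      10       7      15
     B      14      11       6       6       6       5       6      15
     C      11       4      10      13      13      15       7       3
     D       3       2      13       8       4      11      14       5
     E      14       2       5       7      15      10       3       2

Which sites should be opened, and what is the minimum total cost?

Open B, D and E; minimum total cost 44.

For any fixed open set, each retail store goes to its cheapest open site; total = fixed + service.
{B, D, E}: Joliet→D 3, Vance→D 2, Largo→E 5, Elton→B 6, Irby→D 4, Pell→B 5, Kent→E 3, Ryde→E 2. Service 30; fixed 14; total 44.
{D, E}: service 36 + fixed 10 = 46
{B, C, D, E}: service 30 + fixed 18 = 48
{A, B, C, D, E}: Joliet→D 3, Vance→D 2, Largo→E 5, Elton→B 6, Irby→A 2, Pell→B 5, Kent→E 3, Ryde→E 2. Service 28; fixed 25; total 53.
No other subset beats 44.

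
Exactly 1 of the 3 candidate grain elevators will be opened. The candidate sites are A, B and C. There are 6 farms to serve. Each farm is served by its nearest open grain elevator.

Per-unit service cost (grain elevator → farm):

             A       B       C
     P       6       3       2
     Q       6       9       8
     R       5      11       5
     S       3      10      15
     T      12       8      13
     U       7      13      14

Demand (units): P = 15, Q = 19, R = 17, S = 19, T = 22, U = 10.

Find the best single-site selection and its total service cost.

Choose A only; total service cost 680.

With exactly 1 open, each farm uses its cheapest among the chosen.
{A}: P→A 6·15=90, Q→A 6·19=114, R→A 5·17=85, S→A 3·19=57, T→A 12·22=264, U→A 7·10=70. Service cost 680.
{B}: service cost 899
{C}: service cost 978
Among all 3 size-1 choices, {A} is lowest.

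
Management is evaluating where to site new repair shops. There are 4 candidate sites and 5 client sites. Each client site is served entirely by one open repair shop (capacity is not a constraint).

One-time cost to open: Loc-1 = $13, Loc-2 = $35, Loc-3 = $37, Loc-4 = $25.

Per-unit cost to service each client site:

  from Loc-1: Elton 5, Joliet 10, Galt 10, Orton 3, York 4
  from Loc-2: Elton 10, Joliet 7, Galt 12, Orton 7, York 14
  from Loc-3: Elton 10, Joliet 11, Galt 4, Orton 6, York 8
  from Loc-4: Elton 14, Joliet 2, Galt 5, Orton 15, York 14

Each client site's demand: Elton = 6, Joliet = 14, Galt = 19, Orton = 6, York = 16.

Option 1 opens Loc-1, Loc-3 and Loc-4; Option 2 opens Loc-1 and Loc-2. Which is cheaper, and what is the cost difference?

Option 1 is cheaper by 157.

Option 1: {Loc-1, Loc-3, Loc-4}: Elton→Loc-1 5·6=30, Joliet→Loc-4 2·14=28, Galt→Loc-3 4·19=76, Orton→Loc-1 3·6=18, York→Loc-1 4·16=64. Service 216; fixed 75; total 291.
Option 2: {Loc-1, Loc-2}: Elton→Loc-1 5·6=30, Joliet→Loc-2 7·14=98, Galt→Loc-1 10·19=190, Orton→Loc-1 3·6=18, York→Loc-1 4·16=64. Service 400; fixed 48; total 448.
Difference: |291 − 448| = 157.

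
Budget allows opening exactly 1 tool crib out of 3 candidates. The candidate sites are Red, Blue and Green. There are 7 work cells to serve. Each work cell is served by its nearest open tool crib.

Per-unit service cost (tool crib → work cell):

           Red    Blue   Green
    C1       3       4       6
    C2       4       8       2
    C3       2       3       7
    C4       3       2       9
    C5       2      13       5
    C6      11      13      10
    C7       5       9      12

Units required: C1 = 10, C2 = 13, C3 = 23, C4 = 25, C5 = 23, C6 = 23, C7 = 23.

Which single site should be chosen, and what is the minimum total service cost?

With exactly 1 open, each work cell uses its cheapest among the chosen.
{Red}: C1→Red 3·10=30, C2→Red 4·13=52, C3→Red 2·23=46, C4→Red 3·25=75, C5→Red 2·23=46, C6→Red 11·23=253, C7→Red 5·23=115. Service cost 617.
{Blue}: service cost 1068
{Green}: service cost 1093
Among all 3 size-1 choices, {Red} is lowest.

Choose Red only; total service cost 617.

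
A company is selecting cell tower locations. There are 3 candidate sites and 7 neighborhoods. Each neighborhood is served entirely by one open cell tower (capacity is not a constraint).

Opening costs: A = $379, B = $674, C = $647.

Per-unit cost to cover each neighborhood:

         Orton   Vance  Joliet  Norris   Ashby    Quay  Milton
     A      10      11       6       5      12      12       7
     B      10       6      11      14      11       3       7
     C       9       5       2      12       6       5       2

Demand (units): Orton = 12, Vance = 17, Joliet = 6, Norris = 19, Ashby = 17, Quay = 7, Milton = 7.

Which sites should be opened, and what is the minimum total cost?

For any fixed open set, each neighborhood goes to its cheapest open site; total = fixed + service.
{A}: Orton→A 10·12=120, Vance→A 11·17=187, Joliet→A 6·6=36, Norris→A 5·19=95, Ashby→A 12·17=204, Quay→A 12·7=84, Milton→A 7·7=49. Service 775; fixed 379; total 1154.
{C}: Orton→C 9·12=108, Vance→C 5·17=85, Joliet→C 2·6=12, Norris→C 12·19=228, Ashby→C 6·17=102, Quay→C 5·7=35, Milton→C 2·7=14. Service 584; fixed 647; total 1231.
{A, C}: Orton→C 9·12=108, Vance→C 5·17=85, Joliet→C 2·6=12, Norris→A 5·19=95, Ashby→C 6·17=102, Quay→C 5·7=35, Milton→C 2·7=14. Service 451; fixed 1026; total 1477.
{A, B, C}: service 437 + fixed 1700 = 2137
No other subset beats 1154.

Open A only; minimum total cost 1154.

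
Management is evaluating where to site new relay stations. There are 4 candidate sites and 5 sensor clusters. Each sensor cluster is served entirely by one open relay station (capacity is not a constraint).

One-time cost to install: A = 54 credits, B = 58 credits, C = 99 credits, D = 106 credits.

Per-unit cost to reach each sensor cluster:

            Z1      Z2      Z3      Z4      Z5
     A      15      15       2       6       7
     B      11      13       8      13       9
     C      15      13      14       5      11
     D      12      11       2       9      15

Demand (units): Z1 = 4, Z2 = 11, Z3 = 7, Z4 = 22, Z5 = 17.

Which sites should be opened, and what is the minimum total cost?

Open A only; minimum total cost 544.

For any fixed open set, each sensor cluster goes to its cheapest open site; total = fixed + service.
{A}: Z1→A 15·4=60, Z2→A 15·11=165, Z3→A 2·7=14, Z4→A 6·22=132, Z5→A 7·17=119. Service 490; fixed 54; total 544.
{A, B}: Z1→B 11·4=44, Z2→B 13·11=143, Z3→A 2·7=14, Z4→A 6·22=132, Z5→A 7·17=119. Service 452; fixed 112; total 564.
{A, D}: service 434 + fixed 160 = 594
{A, B, C, D}: service 408 + fixed 317 = 725
No other subset beats 544.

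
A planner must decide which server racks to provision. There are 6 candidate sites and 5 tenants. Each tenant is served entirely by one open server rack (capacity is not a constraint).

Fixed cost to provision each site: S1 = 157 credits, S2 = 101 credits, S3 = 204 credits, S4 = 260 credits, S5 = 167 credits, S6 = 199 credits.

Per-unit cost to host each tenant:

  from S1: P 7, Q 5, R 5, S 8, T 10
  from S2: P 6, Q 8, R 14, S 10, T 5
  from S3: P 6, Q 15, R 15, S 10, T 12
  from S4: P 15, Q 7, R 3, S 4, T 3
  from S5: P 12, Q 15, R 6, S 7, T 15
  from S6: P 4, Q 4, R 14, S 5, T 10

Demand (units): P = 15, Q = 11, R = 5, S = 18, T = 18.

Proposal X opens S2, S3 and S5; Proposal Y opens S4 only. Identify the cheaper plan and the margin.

Proposal X: {S2, S3, S5}: P→S2 6·15=90, Q→S2 8·11=88, R→S5 6·5=30, S→S5 7·18=126, T→S2 5·18=90. Service 424; fixed 472; total 896.
Proposal Y: {S4}: P→S4 15·15=225, Q→S4 7·11=77, R→S4 3·5=15, S→S4 4·18=72, T→S4 3·18=54. Service 443; fixed 260; total 703.
Difference: |896 − 703| = 193.

Proposal Y is cheaper by 193.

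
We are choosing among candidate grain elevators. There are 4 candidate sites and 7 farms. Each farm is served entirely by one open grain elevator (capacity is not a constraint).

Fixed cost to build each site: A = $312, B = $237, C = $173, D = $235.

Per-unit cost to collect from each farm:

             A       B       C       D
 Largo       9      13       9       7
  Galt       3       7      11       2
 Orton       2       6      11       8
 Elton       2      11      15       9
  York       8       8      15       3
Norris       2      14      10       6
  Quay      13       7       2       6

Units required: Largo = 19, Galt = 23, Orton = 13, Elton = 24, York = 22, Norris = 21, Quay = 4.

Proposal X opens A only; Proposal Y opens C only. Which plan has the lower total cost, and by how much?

Proposal X is cheaper by 752.

Proposal X: {A}: Largo→A 9·19=171, Galt→A 3·23=69, Orton→A 2·13=26, Elton→A 2·24=48, York→A 8·22=176, Norris→A 2·21=42, Quay→A 13·4=52. Service 584; fixed 312; total 896.
Proposal Y: {C}: Largo→C 9·19=171, Galt→C 11·23=253, Orton→C 11·13=143, Elton→C 15·24=360, York→C 15·22=330, Norris→C 10·21=210, Quay→C 2·4=8. Service 1475; fixed 173; total 1648.
Difference: |896 − 1648| = 752.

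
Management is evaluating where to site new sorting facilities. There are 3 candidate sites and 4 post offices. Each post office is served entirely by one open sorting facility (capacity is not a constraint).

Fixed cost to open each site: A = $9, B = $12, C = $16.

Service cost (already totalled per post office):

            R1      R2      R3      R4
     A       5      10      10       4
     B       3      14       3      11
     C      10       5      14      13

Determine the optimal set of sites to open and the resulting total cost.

For any fixed open set, each post office goes to its cheapest open site; total = fixed + service.
{A}: R1→A 5, R2→A 10, R3→A 10, R4→A 4. Service 29; fixed 9; total 38.
{A, B}: service 20 + fixed 21 = 41
{B}: service 31 + fixed 12 = 43
{A, B, C}: service 15 + fixed 37 = 52
No other subset beats 38.

Open A only; minimum total cost 38.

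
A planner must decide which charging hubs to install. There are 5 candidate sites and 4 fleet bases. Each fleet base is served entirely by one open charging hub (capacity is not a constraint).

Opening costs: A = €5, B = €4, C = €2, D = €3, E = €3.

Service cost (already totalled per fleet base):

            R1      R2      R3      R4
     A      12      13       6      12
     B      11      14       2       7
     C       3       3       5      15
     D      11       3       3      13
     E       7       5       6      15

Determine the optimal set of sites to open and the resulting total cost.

Open B and C; minimum total cost 21.

For any fixed open set, each fleet base goes to its cheapest open site; total = fixed + service.
{B, C}: R1→C 3, R2→C 3, R3→B 2, R4→B 7. Service 15; fixed 6; total 21.
{B, C, D}: R1→C 3, R2→C 3, R3→B 2, R4→B 7. Service 15; fixed 9; total 24.
{B, C, E}: service 15 + fixed 9 = 24
{A, B, C, D, E}: R1→C 3, R2→C 3, R3→B 2, R4→B 7. Service 15; fixed 17; total 32.
No other subset beats 21.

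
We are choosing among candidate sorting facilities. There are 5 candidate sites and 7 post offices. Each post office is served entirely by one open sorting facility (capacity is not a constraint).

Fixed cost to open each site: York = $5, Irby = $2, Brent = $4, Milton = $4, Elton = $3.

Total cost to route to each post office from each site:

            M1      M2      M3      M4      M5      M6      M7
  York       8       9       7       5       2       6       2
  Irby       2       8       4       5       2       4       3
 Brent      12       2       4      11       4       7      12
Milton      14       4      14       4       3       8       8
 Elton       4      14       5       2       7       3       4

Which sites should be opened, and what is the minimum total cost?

For any fixed open set, each post office goes to its cheapest open site; total = fixed + service.
{Irby, Brent, Elton}: M1→Irby 2, M2→Brent 2, M3→Irby 4, M4→Elton 2, M5→Irby 2, M6→Elton 3, M7→Irby 3. Service 18; fixed 9; total 27.
{Irby, Brent}: service 22 + fixed 6 = 28
{Irby, Milton}: M1→Irby 2, M2→Milton 4, M3→Irby 4, M4→Milton 4, M5→Irby 2, M6→Irby 4, M7→Irby 3. Service 23; fixed 6; total 29.
{York, Irby, Brent, Milton, Elton}: service 17 + fixed 18 = 35
No other subset beats 27.

Open Irby, Brent and Elton; minimum total cost 27.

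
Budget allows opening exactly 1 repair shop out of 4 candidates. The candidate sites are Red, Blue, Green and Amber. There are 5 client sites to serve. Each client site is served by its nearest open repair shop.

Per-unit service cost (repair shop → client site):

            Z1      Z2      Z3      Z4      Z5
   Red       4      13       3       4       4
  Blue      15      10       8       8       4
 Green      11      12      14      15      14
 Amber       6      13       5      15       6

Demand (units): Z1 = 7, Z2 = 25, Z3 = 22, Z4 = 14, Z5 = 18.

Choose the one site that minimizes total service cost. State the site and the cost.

Choose Red only; total service cost 547.

With exactly 1 open, each client site uses its cheapest among the chosen.
{Red}: Z1→Red 4·7=28, Z2→Red 13·25=325, Z3→Red 3·22=66, Z4→Red 4·14=56, Z5→Red 4·18=72. Service cost 547.
{Blue}: service cost 715
{Amber}: service cost 795
Among all 4 size-1 choices, {Red} is lowest.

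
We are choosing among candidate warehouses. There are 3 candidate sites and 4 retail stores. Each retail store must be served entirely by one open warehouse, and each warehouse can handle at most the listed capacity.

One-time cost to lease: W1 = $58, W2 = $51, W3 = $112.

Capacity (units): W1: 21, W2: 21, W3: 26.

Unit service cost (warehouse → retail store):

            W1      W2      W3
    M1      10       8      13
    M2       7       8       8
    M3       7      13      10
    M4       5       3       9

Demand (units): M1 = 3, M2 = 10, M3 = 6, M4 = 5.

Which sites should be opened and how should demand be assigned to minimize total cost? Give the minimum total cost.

Minimum total cost: 260

Open {W1, W2}: M1→W2 8·3=24, M2→W1 7·10=70, M3→W1 7·6=42, M4→W2 3·5=15.
Loads: W1 carries 16/21, W2 carries 8/21. Service 151; fixed 109; total 260.
Next best feasible plan costs 266.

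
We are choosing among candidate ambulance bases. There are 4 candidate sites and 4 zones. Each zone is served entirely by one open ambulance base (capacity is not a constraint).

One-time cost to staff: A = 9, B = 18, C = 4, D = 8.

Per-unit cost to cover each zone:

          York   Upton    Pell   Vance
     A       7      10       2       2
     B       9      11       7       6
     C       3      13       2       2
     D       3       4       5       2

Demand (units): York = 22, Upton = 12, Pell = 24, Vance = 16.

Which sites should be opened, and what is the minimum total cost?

For any fixed open set, each zone goes to its cheapest open site; total = fixed + service.
{C, D}: York→C 3·22=66, Upton→D 4·12=48, Pell→C 2·24=48, Vance→C 2·16=32. Service 194; fixed 12; total 206.
{A, D}: service 194 + fixed 17 = 211
{A, C, D}: service 194 + fixed 21 = 215
{A, B, C, D}: York→C 3·22=66, Upton→D 4·12=48, Pell→A 2·24=48, Vance→A 2·16=32. Service 194; fixed 39; total 233.
(All 15 nonempty subsets were checked; C and D is lowest.)

Open C and D; minimum total cost 206.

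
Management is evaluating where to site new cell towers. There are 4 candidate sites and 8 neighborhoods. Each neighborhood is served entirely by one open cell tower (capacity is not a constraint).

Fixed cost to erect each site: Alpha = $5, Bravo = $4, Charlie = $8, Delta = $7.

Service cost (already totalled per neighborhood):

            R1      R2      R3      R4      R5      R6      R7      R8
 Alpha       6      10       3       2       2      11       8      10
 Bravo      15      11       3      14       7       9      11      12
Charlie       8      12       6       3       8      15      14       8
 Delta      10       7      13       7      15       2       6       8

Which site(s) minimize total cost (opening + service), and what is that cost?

For any fixed open set, each neighborhood goes to its cheapest open site; total = fixed + service.
{Alpha, Delta}: R1→Alpha 6, R2→Delta 7, R3→Alpha 3, R4→Alpha 2, R5→Alpha 2, R6→Delta 2, R7→Delta 6, R8→Delta 8. Service 36; fixed 12; total 48.
{Alpha, Bravo, Delta}: service 36 + fixed 16 = 52
{Alpha, Charlie, Delta}: service 36 + fixed 20 = 56
{Alpha, Bravo, Charlie, Delta}: R1→Alpha 6, R2→Delta 7, R3→Alpha 3, R4→Alpha 2, R5→Alpha 2, R6→Delta 2, R7→Delta 6, R8→Charlie 8. Service 36; fixed 24; total 60.
(All 15 nonempty subsets were checked; Alpha and Delta is lowest.)

Open Alpha and Delta; minimum total cost 48.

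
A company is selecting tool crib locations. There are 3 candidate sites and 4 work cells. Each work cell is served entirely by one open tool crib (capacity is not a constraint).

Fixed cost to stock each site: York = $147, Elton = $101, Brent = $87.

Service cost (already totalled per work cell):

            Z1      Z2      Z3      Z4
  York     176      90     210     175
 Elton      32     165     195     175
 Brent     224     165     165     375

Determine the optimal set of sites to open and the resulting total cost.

For any fixed open set, each work cell goes to its cheapest open site; total = fixed + service.
{Elton}: Z1→Elton 32, Z2→Elton 165, Z3→Elton 195, Z4→Elton 175. Service 567; fixed 101; total 668.
{Elton, Brent}: Z1→Elton 32, Z2→Elton 165, Z3→Brent 165, Z4→Elton 175. Service 537; fixed 188; total 725.
{York, Elton}: Z1→Elton 32, Z2→York 90, Z3→Elton 195, Z4→York 175. Service 492; fixed 248; total 740.
{York, Elton, Brent}: service 462 + fixed 335 = 797
No other subset beats 668.

Open Elton only; minimum total cost 668.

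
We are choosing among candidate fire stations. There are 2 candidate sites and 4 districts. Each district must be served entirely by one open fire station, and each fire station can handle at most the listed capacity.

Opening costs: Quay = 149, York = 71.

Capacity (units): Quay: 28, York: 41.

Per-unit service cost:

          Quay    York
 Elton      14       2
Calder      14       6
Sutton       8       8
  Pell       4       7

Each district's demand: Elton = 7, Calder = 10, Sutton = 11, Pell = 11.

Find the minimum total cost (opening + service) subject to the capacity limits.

Minimum total cost: 310

Open {York}: Elton→York 2·7=14, Calder→York 6·10=60, Sutton→York 8·11=88, Pell→York 7·11=77.
Loads: York carries 39/41. Service 239; fixed 71; total 310.
Next best feasible plan costs 426.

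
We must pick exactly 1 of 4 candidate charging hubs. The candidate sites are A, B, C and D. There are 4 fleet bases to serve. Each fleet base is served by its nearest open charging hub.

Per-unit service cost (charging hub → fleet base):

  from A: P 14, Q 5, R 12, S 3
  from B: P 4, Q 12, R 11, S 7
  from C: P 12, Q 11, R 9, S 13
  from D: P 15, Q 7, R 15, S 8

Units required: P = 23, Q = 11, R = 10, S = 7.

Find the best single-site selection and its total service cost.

Choose B only; total service cost 383.

With exactly 1 open, each fleet base uses its cheapest among the chosen.
{B}: P→B 4·23=92, Q→B 12·11=132, R→B 11·10=110, S→B 7·7=49. Service cost 383.
{A}: service cost 518
{C}: service cost 578
Among all 4 size-1 choices, {B} is lowest.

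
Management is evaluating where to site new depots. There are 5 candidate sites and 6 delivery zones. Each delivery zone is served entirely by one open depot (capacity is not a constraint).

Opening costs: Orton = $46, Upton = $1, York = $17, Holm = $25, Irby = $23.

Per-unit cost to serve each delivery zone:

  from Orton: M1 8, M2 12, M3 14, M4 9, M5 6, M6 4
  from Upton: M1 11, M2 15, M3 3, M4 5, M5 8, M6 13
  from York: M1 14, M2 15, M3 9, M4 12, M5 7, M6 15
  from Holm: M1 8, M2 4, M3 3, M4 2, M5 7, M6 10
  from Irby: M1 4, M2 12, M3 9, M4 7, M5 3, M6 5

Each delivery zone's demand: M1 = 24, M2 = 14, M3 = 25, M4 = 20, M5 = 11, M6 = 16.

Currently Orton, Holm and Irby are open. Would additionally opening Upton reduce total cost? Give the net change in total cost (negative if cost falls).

Current service cost with {Orton, Holm, Irby}: 364.
Adding Upton: each delivery zone re-picks its cheapest; new service cost 364, saving 0.
Extra fixed cost: 1. Net change = 1 − 0 = 1.
(Totals: 458 → 459.)

No — net change +1 (cost rises by 1).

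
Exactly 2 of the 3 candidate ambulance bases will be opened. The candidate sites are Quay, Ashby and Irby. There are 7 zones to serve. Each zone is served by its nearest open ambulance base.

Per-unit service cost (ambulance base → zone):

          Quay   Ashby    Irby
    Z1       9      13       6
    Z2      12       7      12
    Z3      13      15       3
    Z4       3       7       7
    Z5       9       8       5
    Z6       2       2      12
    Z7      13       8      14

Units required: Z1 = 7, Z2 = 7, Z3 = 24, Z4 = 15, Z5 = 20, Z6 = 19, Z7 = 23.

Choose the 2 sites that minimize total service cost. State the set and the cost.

With exactly 2 open, each zone uses its cheapest among the chosen.
{Ashby, Irby}: Z1→Irby 6·7=42, Z2→Ashby 7·7=49, Z3→Irby 3·24=72, Z4→Ashby 7·15=105, Z5→Irby 5·20=100, Z6→Ashby 2·19=38, Z7→Ashby 8·23=184. Service cost 590.
{Quay, Irby}: service cost 680
{Quay, Ashby}: service cost 851
Among all 3 size-2 choices, {Ashby, Irby} is lowest.

Choose Ashby and Irby; total service cost 590.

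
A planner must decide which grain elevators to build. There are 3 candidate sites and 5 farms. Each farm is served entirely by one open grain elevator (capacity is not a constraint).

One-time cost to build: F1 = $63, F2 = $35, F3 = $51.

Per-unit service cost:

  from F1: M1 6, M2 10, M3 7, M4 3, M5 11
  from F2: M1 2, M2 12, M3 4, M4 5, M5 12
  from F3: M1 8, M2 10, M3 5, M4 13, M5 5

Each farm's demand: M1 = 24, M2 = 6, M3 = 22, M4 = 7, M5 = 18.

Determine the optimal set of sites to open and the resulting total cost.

For any fixed open set, each farm goes to its cheapest open site; total = fixed + service.
{F2, F3}: M1→F2 2·24=48, M2→F3 10·6=60, M3→F2 4·22=88, M4→F2 5·7=35, M5→F3 5·18=90. Service 321; fixed 86; total 407.
{F1, F2, F3}: service 307 + fixed 149 = 456
{F2}: service 459 + fixed 35 = 494
No other subset beats 407.

Open F2 and F3; minimum total cost 407.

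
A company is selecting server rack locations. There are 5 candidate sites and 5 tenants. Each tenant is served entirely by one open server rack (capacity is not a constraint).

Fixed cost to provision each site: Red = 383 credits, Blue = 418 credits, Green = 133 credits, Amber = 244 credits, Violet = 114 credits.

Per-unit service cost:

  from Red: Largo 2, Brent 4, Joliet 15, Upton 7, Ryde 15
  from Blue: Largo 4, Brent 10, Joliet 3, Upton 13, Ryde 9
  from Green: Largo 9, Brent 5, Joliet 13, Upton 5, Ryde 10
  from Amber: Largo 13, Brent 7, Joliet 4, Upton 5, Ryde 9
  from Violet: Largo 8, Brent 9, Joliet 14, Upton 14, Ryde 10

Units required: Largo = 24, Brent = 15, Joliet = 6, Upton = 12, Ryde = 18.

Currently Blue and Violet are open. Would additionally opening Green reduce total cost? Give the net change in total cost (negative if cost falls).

Yes — net change −23 (cost falls by 23).

Current service cost with {Blue, Violet}: 567.
Adding Green: each tenant re-picks its cheapest; new service cost 411, saving 156.
Extra fixed cost: 133. Net change = 133 − 156 = -23.
(Totals: 1099 → 1076.)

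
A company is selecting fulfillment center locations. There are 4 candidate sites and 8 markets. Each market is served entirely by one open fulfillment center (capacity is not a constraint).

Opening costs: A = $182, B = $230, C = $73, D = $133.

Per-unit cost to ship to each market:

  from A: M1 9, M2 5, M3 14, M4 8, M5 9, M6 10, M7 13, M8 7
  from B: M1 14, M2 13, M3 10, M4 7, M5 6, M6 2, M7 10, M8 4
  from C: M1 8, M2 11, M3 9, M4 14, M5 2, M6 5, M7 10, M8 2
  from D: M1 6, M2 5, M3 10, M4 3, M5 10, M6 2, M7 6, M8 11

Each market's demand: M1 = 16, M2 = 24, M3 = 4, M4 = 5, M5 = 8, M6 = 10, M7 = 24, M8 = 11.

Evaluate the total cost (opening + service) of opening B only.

Total cost: 1193

Each market is assigned to its cheapest site among the open ones.
{B}: M1→B 14·16=224, M2→B 13·24=312, M3→B 10·4=40, M4→B 7·5=35, M5→B 6·8=48, M6→B 2·10=20, M7→B 10·24=240, M8→B 4·11=44. Service 963; fixed 230; total 1193.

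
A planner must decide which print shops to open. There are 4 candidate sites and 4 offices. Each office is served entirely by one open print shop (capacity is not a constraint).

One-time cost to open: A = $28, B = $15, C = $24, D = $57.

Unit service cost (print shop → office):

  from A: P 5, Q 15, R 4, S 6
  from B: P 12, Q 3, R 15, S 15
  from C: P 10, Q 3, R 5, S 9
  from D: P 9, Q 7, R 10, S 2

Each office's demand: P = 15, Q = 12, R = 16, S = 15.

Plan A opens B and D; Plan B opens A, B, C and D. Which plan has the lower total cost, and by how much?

Plan B is cheaper by 104.

Plan A: {B, D}: P→D 9·15=135, Q→B 3·12=36, R→D 10·16=160, S→D 2·15=30. Service 361; fixed 72; total 433.
Plan B: {A, B, C, D}: P→A 5·15=75, Q→B 3·12=36, R→A 4·16=64, S→D 2·15=30. Service 205; fixed 124; total 329.
Difference: |433 − 329| = 104.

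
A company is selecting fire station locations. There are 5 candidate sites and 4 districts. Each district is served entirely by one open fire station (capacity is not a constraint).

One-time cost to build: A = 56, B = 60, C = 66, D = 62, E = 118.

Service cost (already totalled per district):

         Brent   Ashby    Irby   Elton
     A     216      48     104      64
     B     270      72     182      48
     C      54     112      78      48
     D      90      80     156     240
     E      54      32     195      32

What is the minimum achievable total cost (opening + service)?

For any fixed open set, each district goes to its cheapest open site; total = fixed + service.
{A, C}: Brent→C 54, Ashby→A 48, Irby→C 78, Elton→C 48. Service 228; fixed 122; total 350.
{C}: Brent→C 54, Ashby→C 112, Irby→C 78, Elton→C 48. Service 292; fixed 66; total 358.
{B, C}: service 252 + fixed 126 = 378
{A, B, C, D, E}: Brent→C 54, Ashby→E 32, Irby→C 78, Elton→E 32. Service 196; fixed 362; total 558.
No other subset beats 350.

Minimum total cost: 350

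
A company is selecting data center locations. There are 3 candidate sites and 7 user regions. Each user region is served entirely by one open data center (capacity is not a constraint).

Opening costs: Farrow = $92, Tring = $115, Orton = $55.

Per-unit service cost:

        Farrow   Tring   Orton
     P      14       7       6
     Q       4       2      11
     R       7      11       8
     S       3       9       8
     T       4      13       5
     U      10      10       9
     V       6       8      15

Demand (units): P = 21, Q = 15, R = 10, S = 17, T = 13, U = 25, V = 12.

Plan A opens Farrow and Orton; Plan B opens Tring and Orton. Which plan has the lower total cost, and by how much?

Plan A: {Farrow, Orton}: P→Orton 6·21=126, Q→Farrow 4·15=60, R→Farrow 7·10=70, S→Farrow 3·17=51, T→Farrow 4·13=52, U→Orton 9·25=225, V→Farrow 6·12=72. Service 656; fixed 147; total 803.
Plan B: {Tring, Orton}: P→Orton 6·21=126, Q→Tring 2·15=30, R→Orton 8·10=80, S→Orton 8·17=136, T→Orton 5·13=65, U→Orton 9·25=225, V→Tring 8·12=96. Service 758; fixed 170; total 928.
Difference: |803 − 928| = 125.

Plan A is cheaper by 125.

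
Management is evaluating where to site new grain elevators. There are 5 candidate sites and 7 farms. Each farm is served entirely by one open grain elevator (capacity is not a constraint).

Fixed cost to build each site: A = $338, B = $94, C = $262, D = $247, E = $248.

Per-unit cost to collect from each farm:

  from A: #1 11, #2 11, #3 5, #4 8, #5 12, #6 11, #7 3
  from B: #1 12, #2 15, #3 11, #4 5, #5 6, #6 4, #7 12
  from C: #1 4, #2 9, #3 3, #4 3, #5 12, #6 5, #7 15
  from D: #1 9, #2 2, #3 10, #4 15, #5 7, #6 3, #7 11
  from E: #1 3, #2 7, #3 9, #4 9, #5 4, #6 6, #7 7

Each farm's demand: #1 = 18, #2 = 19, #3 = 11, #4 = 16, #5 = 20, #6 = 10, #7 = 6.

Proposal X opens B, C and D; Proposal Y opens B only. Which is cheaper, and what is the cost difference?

Proposal X: {B, C, D}: #1→C 4·18=72, #2→D 2·19=38, #3→C 3·11=33, #4→C 3·16=48, #5→B 6·20=120, #6→D 3·10=30, #7→D 11·6=66. Service 407; fixed 603; total 1010.
Proposal Y: {B}: #1→B 12·18=216, #2→B 15·19=285, #3→B 11·11=121, #4→B 5·16=80, #5→B 6·20=120, #6→B 4·10=40, #7→B 12·6=72. Service 934; fixed 94; total 1028.
Difference: |1010 − 1028| = 18.

Proposal X is cheaper by 18.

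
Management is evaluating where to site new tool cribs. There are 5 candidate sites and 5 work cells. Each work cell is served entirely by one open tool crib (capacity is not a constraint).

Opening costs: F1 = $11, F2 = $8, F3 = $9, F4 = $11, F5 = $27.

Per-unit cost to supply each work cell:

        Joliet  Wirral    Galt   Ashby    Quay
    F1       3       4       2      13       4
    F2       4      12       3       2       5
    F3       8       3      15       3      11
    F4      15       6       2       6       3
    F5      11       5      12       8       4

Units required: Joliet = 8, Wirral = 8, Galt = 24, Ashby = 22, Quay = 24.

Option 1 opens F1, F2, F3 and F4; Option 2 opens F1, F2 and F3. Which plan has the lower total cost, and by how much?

Option 1: {F1, F2, F3, F4}: Joliet→F1 3·8=24, Wirral→F3 3·8=24, Galt→F1 2·24=48, Ashby→F2 2·22=44, Quay→F4 3·24=72. Service 212; fixed 39; total 251.
Option 2: {F1, F2, F3}: Joliet→F1 3·8=24, Wirral→F3 3·8=24, Galt→F1 2·24=48, Ashby→F2 2·22=44, Quay→F1 4·24=96. Service 236; fixed 28; total 264.
Difference: |251 − 264| = 13.

Option 1 is cheaper by 13.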